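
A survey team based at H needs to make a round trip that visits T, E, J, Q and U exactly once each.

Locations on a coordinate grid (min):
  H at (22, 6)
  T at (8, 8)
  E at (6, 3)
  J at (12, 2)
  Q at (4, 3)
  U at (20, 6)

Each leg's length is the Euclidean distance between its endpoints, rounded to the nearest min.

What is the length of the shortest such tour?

Minimum total distance: 39 min.

H→T→E→J→Q→U→H: 14+5+6+8+16+2 = 51
H→T→E→J→U→Q→H: 14+5+6+9+16+18 = 68
H→T→E→Q→J→U→H: 14+5+2+8+9+2 = 40
H→T→E→Q→U→J→H: 14+5+2+16+9+11 = 57
H→T→E→U→J→Q→H: 14+5+14+9+8+18 = 68
H→T→E→U→Q→J→H: 14+5+14+16+8+11 = 68
H→T→J→E→Q→U→H: 14+7+6+2+16+2 = 47
H→T→J→E→U→Q→H: 14+7+6+14+16+18 = 75
H→T→J→Q→E→U→H: 14+7+8+2+14+2 = 47
H→T→J→Q→U→E→H: 14+7+8+16+14+16 = 75
H→T→J→U→E→Q→H: 14+7+9+14+2+18 = 64
H→T→J→U→Q→E→H: 14+7+9+16+2+16 = 64
H→T→Q→E→J→U→H: 14+6+2+6+9+2 = 39
H→T→Q→E→U→J→H: 14+6+2+14+9+11 = 56
… (46 more)
The minimum is 39.
One optimal route: H → T → Q → E → J → U → H (or its reverse).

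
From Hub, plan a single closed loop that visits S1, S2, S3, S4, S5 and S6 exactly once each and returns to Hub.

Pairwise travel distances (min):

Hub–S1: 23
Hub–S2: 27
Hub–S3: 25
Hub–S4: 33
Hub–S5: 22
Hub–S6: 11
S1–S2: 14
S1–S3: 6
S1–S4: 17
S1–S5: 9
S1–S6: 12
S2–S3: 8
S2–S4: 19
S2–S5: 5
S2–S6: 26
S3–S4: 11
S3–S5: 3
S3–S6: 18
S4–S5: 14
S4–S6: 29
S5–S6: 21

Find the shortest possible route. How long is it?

There are 360 distinct closed tours to check (reversals are equivalent).
Hub - S1 - S2 - S3 - S4 - S5 - S6 - Hub: 23+14+8+11+14+21+11 = 102
Hub - S1 - S2 - S3 - S4 - S6 - S5 - Hub: 23+14+8+11+29+21+22 = 128
Hub - S1 - S2 - S3 - S5 - S4 - S6 - Hub: 23+14+8+3+14+29+11 = 102
Hub - S1 - S2 - S3 - S5 - S6 - S4 - Hub: 23+14+8+3+21+29+33 = 131
Hub - S1 - S2 - S3 - S6 - S4 - S5 - Hub: 23+14+8+18+29+14+22 = 128
Hub - S1 - S2 - S3 - S6 - S5 - S4 - Hub: 23+14+8+18+21+14+33 = 131
Hub - S1 - S2 - S4 - S3 - S5 - S6 - Hub: 23+14+19+11+3+21+11 = 102
Hub - S1 - S2 - S4 - S3 - S6 - S5 - Hub: 23+14+19+11+18+21+22 = 128
… (352 more)
Hub - S2 - S5 - S3 - S4 - S1 - S6 - Hub: 27+5+3+11+17+12+11 = 86  ← best
The minimum is 86.
One optimal route: Hub → S2 → S5 → S3 → S4 → S1 → S6 → Hub (or its reverse).

Shortest round trip = 86 min.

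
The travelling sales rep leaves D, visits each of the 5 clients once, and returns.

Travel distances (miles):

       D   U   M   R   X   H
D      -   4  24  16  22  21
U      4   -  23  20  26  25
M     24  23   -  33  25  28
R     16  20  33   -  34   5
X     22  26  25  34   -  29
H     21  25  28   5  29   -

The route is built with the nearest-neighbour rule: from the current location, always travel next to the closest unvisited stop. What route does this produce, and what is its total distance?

Total distance 104 miles via the nearest-neighbour route D → U → R → H → M → X → D.

From D: distances to unvisited — U=4, R=16, H=21, X=22, M=24. Nearest is U (4).
From U: distances to unvisited — R=20, M=23, H=25, X=26. Nearest is R (20).
From R: distances to unvisited — H=5, M=33, X=34. Nearest is H (5).
From H: distances to unvisited — M=28, X=29. Nearest is M (28).
From M: distances to unvisited — X=25. Nearest is X (25).
Return X→D: 22.
Total = 4 + 20 + 5 + 28 + 25 + 22 = 104.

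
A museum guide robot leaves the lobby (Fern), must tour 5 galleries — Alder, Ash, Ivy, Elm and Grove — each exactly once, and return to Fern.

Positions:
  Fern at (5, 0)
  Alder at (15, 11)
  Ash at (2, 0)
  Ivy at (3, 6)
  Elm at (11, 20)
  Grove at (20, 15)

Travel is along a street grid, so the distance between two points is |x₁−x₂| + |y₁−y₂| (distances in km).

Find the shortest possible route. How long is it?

Minimum total distance: 76 km.

There are 60 distinct closed tours to check (reversals are equivalent).
Fern - Alder - Ash - Ivy - Elm - Grove - Fern: 21+24+7+22+14+30 = 118
Fern - Alder - Ash - Ivy - Grove - Elm - Fern: 21+24+7+26+14+26 = 118
Fern - Alder - Ash - Elm - Ivy - Grove - Fern: 21+24+29+22+26+30 = 152
Fern - Alder - Ash - Elm - Grove - Ivy - Fern: 21+24+29+14+26+8 = 122
Fern - Alder - Ash - Grove - Ivy - Elm - Fern: 21+24+33+26+22+26 = 152
Fern - Alder - Ash - Grove - Elm - Ivy - Fern: 21+24+33+14+22+8 = 122
Fern - Alder - Ivy - Ash - Elm - Grove - Fern: 21+17+7+29+14+30 = 118
Fern - Alder - Ivy - Ash - Grove - Elm - Fern: 21+17+7+33+14+26 = 118
Fern - Alder - Ivy - Elm - Ash - Grove - Fern: 21+17+22+29+33+30 = 152
Fern - Alder - Ivy - Elm - Grove - Ash - Fern: 21+17+22+14+33+3 = 110
Fern - Alder - Ivy - Grove - Ash - Elm - Fern: 21+17+26+33+29+26 = 152
Fern - Alder - Ivy - Grove - Elm - Ash - Fern: 21+17+26+14+29+3 = 110
Fern - Alder - Elm - Ash - Ivy - Grove - Fern: 21+13+29+7+26+30 = 126
Fern - Alder - Elm - Ash - Grove - Ivy - Fern: 21+13+29+33+26+8 = 130
… (46 more)
Fern - Alder - Grove - Elm - Ivy - Ash - Fern: 21+9+14+22+7+3 = 76  ← best
The minimum is 76.
One optimal route: Fern → Alder → Grove → Elm → Ivy → Ash → Fern (or its reverse).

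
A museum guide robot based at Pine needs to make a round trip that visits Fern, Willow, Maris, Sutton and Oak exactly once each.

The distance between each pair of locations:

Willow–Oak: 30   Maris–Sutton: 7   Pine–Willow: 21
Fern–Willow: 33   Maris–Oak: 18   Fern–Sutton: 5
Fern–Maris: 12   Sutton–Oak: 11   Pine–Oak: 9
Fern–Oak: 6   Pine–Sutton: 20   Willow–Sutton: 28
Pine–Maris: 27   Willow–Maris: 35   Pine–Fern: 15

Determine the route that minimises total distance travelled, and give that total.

Minimum total distance: 83.

With 5 stops there are 5!/2 = 60 distinct round trips (a route and its reverse cost the same).
Pine-Fern-Willow-Maris-Sutton-Oak-Pine: 15+33+35+7+11+9 = 110
Pine-Fern-Willow-Maris-Oak-Sutton-Pine: 15+33+35+18+11+20 = 132
Pine-Fern-Willow-Sutton-Maris-Oak-Pine: 15+33+28+7+18+9 = 110
Pine-Fern-Willow-Sutton-Oak-Maris-Pine: 15+33+28+11+18+27 = 132
Pine-Fern-Willow-Oak-Maris-Sutton-Pine: 15+33+30+18+7+20 = 123
Pine-Fern-Willow-Oak-Sutton-Maris-Pine: 15+33+30+11+7+27 = 123
Pine-Fern-Maris-Willow-Sutton-Oak-Pine: 15+12+35+28+11+9 = 110
Pine-Fern-Maris-Willow-Oak-Sutton-Pine: 15+12+35+30+11+20 = 123
Pine-Fern-Maris-Sutton-Willow-Oak-Pine: 15+12+7+28+30+9 = 101
Pine-Fern-Maris-Sutton-Oak-Willow-Pine: 15+12+7+11+30+21 = 96
Pine-Fern-Maris-Oak-Willow-Sutton-Pine: 15+12+18+30+28+20 = 123
Pine-Fern-Maris-Oak-Sutton-Willow-Pine: 15+12+18+11+28+21 = 105
Pine-Fern-Sutton-Willow-Maris-Oak-Pine: 15+5+28+35+18+9 = 110
Pine-Fern-Sutton-Willow-Oak-Maris-Pine: 15+5+28+30+18+27 = 123
… (46 more)
Pine-Willow-Maris-Sutton-Fern-Oak-Pine: 21+35+7+5+6+9 = 83  ← best
The minimum is 83.
One optimal route: Pine → Willow → Maris → Sutton → Fern → Oak → Pine (or its reverse).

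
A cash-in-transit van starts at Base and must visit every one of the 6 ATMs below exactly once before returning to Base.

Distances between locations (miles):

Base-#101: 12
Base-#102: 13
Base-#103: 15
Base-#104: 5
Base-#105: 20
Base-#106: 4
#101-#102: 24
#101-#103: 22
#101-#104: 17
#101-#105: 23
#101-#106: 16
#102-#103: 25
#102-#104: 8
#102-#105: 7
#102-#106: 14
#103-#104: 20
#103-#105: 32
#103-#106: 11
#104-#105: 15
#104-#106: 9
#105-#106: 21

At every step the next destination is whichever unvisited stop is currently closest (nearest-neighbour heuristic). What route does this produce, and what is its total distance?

From Base: distances to unvisited — #106=4, #104=5, #101=12, #102=13, #103=15, #105=20. Nearest is #106 (4).
From #106: distances to unvisited — #104=9, #103=11, #102=14, #101=16, #105=21. Nearest is #104 (9).
From #104: distances to unvisited — #102=8, #105=15, #101=17, #103=20. Nearest is #102 (8).
From #102: distances to unvisited — #105=7, #101=24, #103=25. Nearest is #105 (7).
From #105: distances to unvisited — #101=23, #103=32. Nearest is #101 (23).
From #101: distances to unvisited — #103=22. Nearest is #103 (22).
Return #103→Base: 15.
Total = 4 + 9 + 8 + 7 + 23 + 22 + 15 = 88.

Total distance 88 miles via the nearest-neighbour route Base → #106 → #104 → #102 → #105 → #101 → #103 → Base.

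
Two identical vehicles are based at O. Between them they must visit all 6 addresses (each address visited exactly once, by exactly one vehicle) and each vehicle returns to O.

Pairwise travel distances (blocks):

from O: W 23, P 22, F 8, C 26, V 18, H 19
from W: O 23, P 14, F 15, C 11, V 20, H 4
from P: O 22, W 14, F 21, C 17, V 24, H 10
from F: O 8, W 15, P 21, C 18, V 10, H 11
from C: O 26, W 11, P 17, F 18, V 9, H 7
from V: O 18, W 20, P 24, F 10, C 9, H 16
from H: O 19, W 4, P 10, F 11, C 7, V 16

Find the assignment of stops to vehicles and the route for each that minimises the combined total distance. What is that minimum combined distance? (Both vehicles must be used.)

Check every non-empty split of the stops between the two vehicles; for each half take its own optimal tour:
  {W} + {P, F, C, V, H}: 46 + 66 = 112
  {P} + {W, F, C, V, H}: 44 + 61 = 105
  {W, P} + {F, C, V, H}: 59 + 53 = 112
  {F} + {W, P, C, V, H}: 16 + 74 = 90
  {W, F} + {P, C, V, H}: 46 + 66 = 112
  {P, F} + {W, C, V, H}: 51 + 61 = 112
  … (31 splits in total)
Best: vehicle 1 O → F → O = 16; vehicle 2 O → P → W → H → C → V → O = 74; combined 90.

90 blocks — the smallest possible combined total.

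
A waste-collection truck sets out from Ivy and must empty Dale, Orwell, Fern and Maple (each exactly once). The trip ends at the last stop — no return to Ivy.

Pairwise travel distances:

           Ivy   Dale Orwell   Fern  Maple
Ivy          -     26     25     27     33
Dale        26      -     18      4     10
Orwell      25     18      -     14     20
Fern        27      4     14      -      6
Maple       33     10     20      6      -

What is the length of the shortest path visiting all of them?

Minimum one-way distance = 53.

There are 4! = 24 possible orderings.
Ivy → Dale → Orwell → Fern → Maple: 26+18+14+6 = 64
Ivy → Dale → Orwell → Maple → Fern: 26+18+20+6 = 70
Ivy → Dale → Fern → Orwell → Maple: 26+4+14+20 = 64
Ivy → Dale → Fern → Maple → Orwell: 26+4+6+20 = 56
Ivy → Dale → Maple → Orwell → Fern: 26+10+20+14 = 70
Ivy → Dale → Maple → Fern → Orwell: 26+10+6+14 = 56
Ivy → Orwell → Dale → Fern → Maple: 25+18+4+6 = 53
Ivy → Orwell → Dale → Maple → Fern: 25+18+10+6 = 59
Ivy → Orwell → Fern → Dale → Maple: 25+14+4+10 = 53
Ivy → Orwell → Fern → Maple → Dale: 25+14+6+10 = 55
Ivy → Orwell → Maple → Dale → Fern: 25+20+10+4 = 59
Ivy → Orwell → Maple → Fern → Dale: 25+20+6+4 = 55
Ivy → Fern → Dale → Orwell → Maple: 27+4+18+20 = 69
Ivy → Fern → Dale → Maple → Orwell: 27+4+10+20 = 61
… (10 more)
The minimum is 53.
One shortest path: Ivy → Orwell → Dale → Fern → Maple.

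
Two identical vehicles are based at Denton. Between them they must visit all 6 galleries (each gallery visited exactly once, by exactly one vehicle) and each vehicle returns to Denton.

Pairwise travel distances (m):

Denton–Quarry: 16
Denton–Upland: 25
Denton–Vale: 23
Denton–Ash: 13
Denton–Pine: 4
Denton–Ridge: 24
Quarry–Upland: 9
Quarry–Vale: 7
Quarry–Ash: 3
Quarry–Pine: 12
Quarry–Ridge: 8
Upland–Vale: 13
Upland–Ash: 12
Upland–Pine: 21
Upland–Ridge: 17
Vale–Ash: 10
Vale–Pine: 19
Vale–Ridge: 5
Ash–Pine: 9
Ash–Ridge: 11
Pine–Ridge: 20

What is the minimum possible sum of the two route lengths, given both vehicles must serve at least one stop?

75 m — the smallest possible combined total.

Try each way of splitting the stops between the two vehicles (each non-empty) and, for each split, find the best tour for each vehicle:
  {Quarry} + {Upland, Vale, Ash, Pine, Ridge}: 32 + 67 = 99
  {Upland} + {Quarry, Vale, Ash, Pine, Ridge}: 50 + 52 = 102
  {Quarry, Upland} + {Vale, Ash, Pine, Ridge}: 50 + 52 = 102
  {Vale} + {Quarry, Upland, Ash, Pine, Ridge}: 46 + 66 = 112
  {Quarry, Vale} + {Upland, Ash, Pine, Ridge}: 46 + 66 = 112
  {Upland, Vale} + {Quarry, Ash, Pine, Ridge}: 61 + 48 = 109
  … (31 splits in total)
  {Pine} + {Quarry, Upland, Vale, Ash, Ridge}: 8 + 67 = 75  ← best
Best: vehicle 1 Denton → Pine → Denton = 8; vehicle 2 Denton → Quarry → Upland → Vale → Ridge → Ash → Denton = 67; combined 75.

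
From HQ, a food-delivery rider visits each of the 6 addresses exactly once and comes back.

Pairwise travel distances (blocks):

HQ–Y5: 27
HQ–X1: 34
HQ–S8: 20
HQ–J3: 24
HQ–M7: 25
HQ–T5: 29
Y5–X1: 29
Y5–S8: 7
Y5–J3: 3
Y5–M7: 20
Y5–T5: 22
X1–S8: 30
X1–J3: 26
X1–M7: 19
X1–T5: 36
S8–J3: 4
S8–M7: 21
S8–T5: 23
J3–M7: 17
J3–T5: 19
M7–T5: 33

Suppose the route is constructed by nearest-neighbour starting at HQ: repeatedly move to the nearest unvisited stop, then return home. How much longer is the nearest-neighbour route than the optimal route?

2 blocks longer than the optimal tour.

From HQ: S8=20, J3=24, M7=25, Y5=27, T5=29, X1=34 → choose S8 (20).
From S8: J3=4, Y5=7, M7=21, T5=23, X1=30 → choose J3 (4).
From J3: Y5=3, M7=17, T5=19, X1=26 → choose Y5 (3).
From Y5: M7=20, T5=22, X1=29 → choose M7 (20).
From M7: X1=19, T5=33 → choose X1 (19).
From X1: T5=36 → choose T5 (36).
NN route HQ → S8 → J3 → Y5 → M7 → X1 → T5 → HQ costs 131.
Optimal: HQ → S8 → Y5 → J3 → T5 → X1 → M7 → HQ costs 129 (by enumerating all 360 distinct tours).
Excess = 131 − 129 = 2.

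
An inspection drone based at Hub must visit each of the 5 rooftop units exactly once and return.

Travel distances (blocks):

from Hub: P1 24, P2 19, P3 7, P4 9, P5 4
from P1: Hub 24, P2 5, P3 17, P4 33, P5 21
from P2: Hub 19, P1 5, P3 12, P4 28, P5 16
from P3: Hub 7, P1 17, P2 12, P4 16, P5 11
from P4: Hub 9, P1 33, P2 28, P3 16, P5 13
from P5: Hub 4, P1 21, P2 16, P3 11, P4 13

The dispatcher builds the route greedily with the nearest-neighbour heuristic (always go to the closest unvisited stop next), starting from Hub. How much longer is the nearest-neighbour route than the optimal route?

7 blocks longer than the optimal tour.

Hub: P5=4, P3=7, P4=9, P2=19, P1=24 ⇒ P5
P5: P3=11, P4=13, P2=16, P1=21 ⇒ P3
P3: P2=12, P4=16, P1=17 ⇒ P2
P2: P1=5, P4=28 ⇒ P1
P1: P4=33 ⇒ P4
NN route Hub → P5 → P3 → P2 → P1 → P4 → Hub costs 74.
Optimal: Hub → P3 → P1 → P2 → P5 → P4 → Hub costs 67 (by enumerating all 60 distinct tours).
Excess = 74 − 67 = 7.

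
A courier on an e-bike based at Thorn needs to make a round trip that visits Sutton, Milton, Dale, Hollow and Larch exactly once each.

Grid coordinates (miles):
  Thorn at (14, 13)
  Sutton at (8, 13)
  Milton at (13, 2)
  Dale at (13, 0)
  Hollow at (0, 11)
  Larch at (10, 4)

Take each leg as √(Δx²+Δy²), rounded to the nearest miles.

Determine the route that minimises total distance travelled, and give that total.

With 5 stops there are 5!/2 = 60 distinct round trips (a route and its reverse cost the same).
Thorn → Sutton → Milton → Dale → Hollow → Larch → Thorn: 6+12+2+17+12+10 = 59
Thorn → Sutton → Milton → Dale → Larch → Hollow → Thorn: 6+12+2+5+12+14 = 51
Thorn → Sutton → Milton → Hollow → Dale → Larch → Thorn: 6+12+16+17+5+10 = 66
Thorn → Sutton → Milton → Hollow → Larch → Dale → Thorn: 6+12+16+12+5+13 = 64
Thorn → Sutton → Milton → Larch → Dale → Hollow → Thorn: 6+12+4+5+17+14 = 58
Thorn → Sutton → Milton → Larch → Hollow → Dale → Thorn: 6+12+4+12+17+13 = 64
Thorn → Sutton → Dale → Milton → Hollow → Larch → Thorn: 6+14+2+16+12+10 = 60
Thorn → Sutton → Dale → Milton → Larch → Hollow → Thorn: 6+14+2+4+12+14 = 52
Thorn → Sutton → Dale → Hollow → Milton → Larch → Thorn: 6+14+17+16+4+10 = 67
Thorn → Sutton → Dale → Hollow → Larch → Milton → Thorn: 6+14+17+12+4+11 = 64
Thorn → Sutton → Dale → Larch → Milton → Hollow → Thorn: 6+14+5+4+16+14 = 59
Thorn → Sutton → Dale → Larch → Hollow → Milton → Thorn: 6+14+5+12+16+11 = 64
Thorn → Sutton → Hollow → Milton → Dale → Larch → Thorn: 6+8+16+2+5+10 = 47
Thorn → Sutton → Hollow → Milton → Larch → Dale → Thorn: 6+8+16+4+5+13 = 52
… (46 more)
Thorn → Sutton → Hollow → Larch → Dale → Milton → Thorn: 6+8+12+5+2+11 = 44  ← best
The minimum is 44.
One optimal route: Thorn → Sutton → Hollow → Larch → Dale → Milton → Thorn (or its reverse).

Shortest round trip = 44 miles.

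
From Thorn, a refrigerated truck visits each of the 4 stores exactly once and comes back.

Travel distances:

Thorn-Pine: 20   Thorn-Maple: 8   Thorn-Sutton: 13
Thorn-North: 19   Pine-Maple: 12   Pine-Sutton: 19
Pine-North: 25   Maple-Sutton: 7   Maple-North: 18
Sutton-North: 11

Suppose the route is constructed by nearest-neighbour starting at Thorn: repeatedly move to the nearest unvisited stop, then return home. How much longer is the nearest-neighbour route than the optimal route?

2 longer than the optimal tour.

Thorn: Maple=8, Sutton=13, North=19, Pine=20 ⇒ Maple
Maple: Sutton=7, Pine=12, North=18 ⇒ Sutton
Sutton: North=11, Pine=19 ⇒ North
North: Pine=25 ⇒ Pine
NN route Thorn → Maple → Sutton → North → Pine → Thorn costs 71.
Optimal: Thorn → Pine → Maple → Sutton → North → Thorn costs 69 (by enumerating all 12 distinct tours).
Excess = 71 − 69 = 2.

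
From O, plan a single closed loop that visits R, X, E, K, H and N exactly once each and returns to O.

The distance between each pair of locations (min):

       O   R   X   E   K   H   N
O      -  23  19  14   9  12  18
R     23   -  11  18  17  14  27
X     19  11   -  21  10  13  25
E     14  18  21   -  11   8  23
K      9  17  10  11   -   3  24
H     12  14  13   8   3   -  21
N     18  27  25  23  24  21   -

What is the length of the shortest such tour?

O-R-X-E-K-H-N-O: 23+11+21+11+3+21+18 = 108
O-R-X-E-K-N-H-O: 23+11+21+11+24+21+12 = 123
O-R-X-E-H-K-N-O: 23+11+21+8+3+24+18 = 108
O-R-X-E-H-N-K-O: 23+11+21+8+21+24+9 = 117
O-R-X-E-N-K-H-O: 23+11+21+23+24+3+12 = 117
O-R-X-E-N-H-K-O: 23+11+21+23+21+3+9 = 111
O-R-X-K-E-H-N-O: 23+11+10+11+8+21+18 = 102
O-R-X-K-E-N-H-O: 23+11+10+11+23+21+12 = 111
… (352 more)
O-E-H-K-X-R-N-O: 14+8+3+10+11+27+18 = 91  ← best
The minimum is 91.
One optimal route: O → E → H → K → X → R → N → O (or its reverse).

Shortest round trip = 91 min.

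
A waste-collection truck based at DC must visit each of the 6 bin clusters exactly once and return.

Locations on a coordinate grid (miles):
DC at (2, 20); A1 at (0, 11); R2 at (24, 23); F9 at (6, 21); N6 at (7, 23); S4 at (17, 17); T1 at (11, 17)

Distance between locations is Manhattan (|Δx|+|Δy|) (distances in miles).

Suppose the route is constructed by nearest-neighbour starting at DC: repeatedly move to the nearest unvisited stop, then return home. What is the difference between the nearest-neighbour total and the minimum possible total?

From DC: F9=5, N6=8, A1=11, T1=12, S4=18, R2=25 → choose F9 (5).
From F9: N6=3, T1=9, S4=15, A1=16, R2=20 → choose N6 (3).
From N6: T1=10, S4=16, R2=17, A1=19 → choose T1 (10).
From T1: S4=6, A1=17, R2=19 → choose S4 (6).
From S4: R2=13, A1=23 → choose R2 (13).
From R2: A1=36 → choose A1 (36).
NN route DC → F9 → N6 → T1 → S4 → R2 → A1 → DC costs 84.
Optimal: DC → A1 → T1 → S4 → R2 → N6 → F9 → DC costs 72 (by enumerating all 360 distinct tours).
Excess = 84 − 72 = 12.

The nearest-neighbour route is 12 miles longer than optimal.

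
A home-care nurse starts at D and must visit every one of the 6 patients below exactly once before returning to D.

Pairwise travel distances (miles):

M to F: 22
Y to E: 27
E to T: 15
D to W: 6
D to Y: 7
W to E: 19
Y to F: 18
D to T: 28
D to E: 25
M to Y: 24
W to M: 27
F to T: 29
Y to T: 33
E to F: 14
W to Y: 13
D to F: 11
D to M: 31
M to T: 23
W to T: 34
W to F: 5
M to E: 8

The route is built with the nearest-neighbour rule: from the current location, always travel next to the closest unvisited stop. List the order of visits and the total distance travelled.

D → [W:6 / Y:7 / F:11 / E:25 / T:28 / M:31] → W (6)
W → [F:5 / Y:13 / E:19 / M:27 / T:34] → F (5)
F → [E:14 / Y:18 / M:22 / T:29] → E (14)
E → [M:8 / T:15 / Y:27] → M (8)
M → [T:23 / Y:24] → T (23)
T → [Y:33] → Y (33)
Return Y→D: 7.
Total = 6 + 5 + 14 + 8 + 23 + 33 + 7 = 96.

96 miles along D → W → F → E → M → T → Y → D.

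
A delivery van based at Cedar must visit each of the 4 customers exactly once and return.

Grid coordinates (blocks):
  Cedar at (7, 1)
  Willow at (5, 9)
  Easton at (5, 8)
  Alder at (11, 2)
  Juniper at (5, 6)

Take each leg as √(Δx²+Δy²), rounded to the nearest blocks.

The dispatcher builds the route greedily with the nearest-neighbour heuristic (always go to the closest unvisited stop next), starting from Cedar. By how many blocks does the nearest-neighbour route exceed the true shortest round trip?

The nearest-neighbour route is 1 blocks longer than optimal.

From Cedar: Alder=4, Juniper=5, Easton=7, Willow=8 → choose Alder (4).
From Alder: Juniper=7, Easton=8, Willow=9 → choose Juniper (7).
From Juniper: Easton=2, Willow=3 → choose Easton (2).
From Easton: Willow=1 → choose Willow (1).
NN route Cedar → Alder → Juniper → Easton → Willow → Cedar costs 22.
Optimal: Cedar → Alder → Willow → Easton → Juniper → Cedar costs 21 (by enumerating all 12 distinct tours).
Excess = 22 − 21 = 1.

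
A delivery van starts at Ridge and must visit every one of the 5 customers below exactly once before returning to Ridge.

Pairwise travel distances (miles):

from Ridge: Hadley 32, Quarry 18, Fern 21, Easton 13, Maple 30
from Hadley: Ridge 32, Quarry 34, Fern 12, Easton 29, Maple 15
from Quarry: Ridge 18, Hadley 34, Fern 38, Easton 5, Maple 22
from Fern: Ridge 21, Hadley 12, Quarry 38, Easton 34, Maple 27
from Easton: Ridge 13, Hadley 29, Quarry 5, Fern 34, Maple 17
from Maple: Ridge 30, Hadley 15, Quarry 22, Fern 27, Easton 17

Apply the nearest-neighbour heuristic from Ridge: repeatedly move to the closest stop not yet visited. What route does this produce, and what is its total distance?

Nearest-neighbour total = 88 miles; route Ridge → Easton → Quarry → Maple → Hadley → Fern → Ridge.

At Ridge the remaining stops are Easton 13, Quarry 18, Fern 21, Maple 30, Hadley 32; go to Easton.
At Easton the remaining stops are Quarry 5, Maple 17, Hadley 29, Fern 34; go to Quarry.
At Quarry the remaining stops are Maple 22, Hadley 34, Fern 38; go to Maple.
At Maple the remaining stops are Hadley 15, Fern 27; go to Hadley.
At Hadley the remaining stops are Fern 12; go to Fern.
Return Fern→Ridge: 21.
Total = 13 + 5 + 22 + 15 + 12 + 21 = 88.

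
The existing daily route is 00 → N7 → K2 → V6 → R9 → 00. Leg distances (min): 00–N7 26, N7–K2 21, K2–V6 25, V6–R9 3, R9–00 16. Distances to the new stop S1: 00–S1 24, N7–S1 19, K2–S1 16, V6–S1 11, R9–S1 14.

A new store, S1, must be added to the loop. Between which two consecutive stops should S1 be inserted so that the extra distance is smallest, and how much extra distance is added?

Adding 2 min by placing S1 on the K2–V6 leg.

Insertion cost between consecutive stops i–j is d(i,S1) + d(S1,j) − d(i,j):
  between 00 and N7: 24 + 19 − 26 = 17
  between N7 and K2: 19 + 16 − 21 = 14
  between K2 and V6: 16 + 11 − 25 = 2
  between V6 and R9: 11 + 14 − 3 = 22
  between R9 and 00: 14 + 24 − 16 = 22
Cheapest insertion is between K2 and V6, adding 2.
New total = 91 + 2 = 93.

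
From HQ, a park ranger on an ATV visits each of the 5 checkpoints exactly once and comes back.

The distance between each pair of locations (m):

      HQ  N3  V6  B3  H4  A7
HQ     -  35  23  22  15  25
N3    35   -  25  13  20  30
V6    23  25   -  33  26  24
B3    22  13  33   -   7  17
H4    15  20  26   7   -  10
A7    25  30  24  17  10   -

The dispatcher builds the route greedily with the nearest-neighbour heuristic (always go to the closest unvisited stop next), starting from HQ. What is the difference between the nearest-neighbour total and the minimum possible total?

6 m longer than the optimal tour.

From HQ: H4=15, B3=22, V6=23, A7=25, N3=35 → choose H4 (15).
From H4: B3=7, A7=10, N3=20, V6=26 → choose B3 (7).
From B3: N3=13, A7=17, V6=33 → choose N3 (13).
From N3: V6=25, A7=30 → choose V6 (25).
From V6: A7=24 → choose A7 (24).
NN route HQ → H4 → B3 → N3 → V6 → A7 → HQ costs 109.
Optimal: HQ → V6 → N3 → B3 → H4 → A7 → HQ costs 103 (by enumerating all 60 distinct tours).
Excess = 109 − 103 = 6.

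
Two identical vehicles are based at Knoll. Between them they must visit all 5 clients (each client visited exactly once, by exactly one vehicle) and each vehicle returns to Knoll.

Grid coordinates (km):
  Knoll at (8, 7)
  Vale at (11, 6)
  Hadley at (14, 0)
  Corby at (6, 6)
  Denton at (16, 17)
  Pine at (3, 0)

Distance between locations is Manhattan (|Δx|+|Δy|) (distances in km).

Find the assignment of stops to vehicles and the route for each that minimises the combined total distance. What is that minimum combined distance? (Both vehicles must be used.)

Minimum combined distance: 68 km.

Check every non-empty split of the stops between the two vehicles; for each half take its own optimal tour:
  {Vale} + {Hadley, Corby, Denton, Pine}: 8 + 60 = 68
  {Hadley} + {Vale, Corby, Denton, Pine}: 26 + 60 = 86
  {Vale, Hadley} + {Corby, Denton, Pine}: 26 + 60 = 86
  {Corby} + {Vale, Hadley, Denton, Pine}: 6 + 62 = 68
  {Vale, Corby} + {Hadley, Denton, Pine}: 12 + 60 = 72
  {Hadley, Corby} + {Vale, Denton, Pine}: 30 + 60 = 90
  … (15 splits in total)
Best: vehicle 1 Knoll → Vale → Knoll = 8; vehicle 2 Knoll → Corby → Pine → Hadley → Denton → Knoll = 60; combined 68.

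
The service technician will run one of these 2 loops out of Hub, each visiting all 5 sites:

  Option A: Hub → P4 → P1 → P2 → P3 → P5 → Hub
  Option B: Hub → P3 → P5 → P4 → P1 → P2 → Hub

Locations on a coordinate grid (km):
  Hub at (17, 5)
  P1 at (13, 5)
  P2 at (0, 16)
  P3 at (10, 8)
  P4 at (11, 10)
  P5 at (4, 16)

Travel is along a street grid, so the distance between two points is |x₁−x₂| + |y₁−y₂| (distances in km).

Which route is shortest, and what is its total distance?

96 km — Option B is the shortest.

Option A: 11 + 7 + 24 + 18 + 14 + 24 = 98
Option B: 10 + 14 + 13 + 7 + 24 + 28 = 96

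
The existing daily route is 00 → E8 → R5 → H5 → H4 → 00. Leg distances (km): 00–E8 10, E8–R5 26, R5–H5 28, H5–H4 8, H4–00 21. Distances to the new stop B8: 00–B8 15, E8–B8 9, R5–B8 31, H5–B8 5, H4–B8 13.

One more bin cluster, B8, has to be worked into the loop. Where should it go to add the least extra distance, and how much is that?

Insertion cost between consecutive stops i–j is d(i,B8) + d(B8,j) − d(i,j):
  between 00 and E8: 15 + 9 − 10 = 14
  between E8 and R5: 9 + 31 − 26 = 14
  between R5 and H5: 31 + 5 − 28 = 8
  between H5 and H4: 5 + 13 − 8 = 10
  between H4 and 00: 13 + 15 − 21 = 7
Cheapest insertion is between H4 and 00, adding 7.
New total = 93 + 7 = 100.

Minimum extra distance: 7 km, inserting B8 between H4 and 00.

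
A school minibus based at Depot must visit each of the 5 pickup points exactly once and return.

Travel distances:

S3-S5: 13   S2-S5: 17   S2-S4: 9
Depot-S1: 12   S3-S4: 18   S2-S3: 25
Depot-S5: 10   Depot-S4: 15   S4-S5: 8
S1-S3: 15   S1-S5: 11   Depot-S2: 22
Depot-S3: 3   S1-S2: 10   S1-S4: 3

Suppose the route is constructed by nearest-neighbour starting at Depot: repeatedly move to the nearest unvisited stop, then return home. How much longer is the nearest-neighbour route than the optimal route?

Depot: S3=3, S5=10, S1=12, S4=15, S2=22 ⇒ S3
S3: S5=13, S1=15, S4=18, S2=25 ⇒ S5
S5: S4=8, S1=11, S2=17 ⇒ S4
S4: S1=3, S2=9 ⇒ S1
S1: S2=10 ⇒ S2
NN route Depot → S3 → S5 → S4 → S1 → S2 → Depot costs 59.
Optimal: Depot → S1 → S2 → S4 → S5 → S3 → Depot costs 55 (by enumerating all 60 distinct tours).
Excess = 59 − 55 = 4.

Excess over optimum: 4.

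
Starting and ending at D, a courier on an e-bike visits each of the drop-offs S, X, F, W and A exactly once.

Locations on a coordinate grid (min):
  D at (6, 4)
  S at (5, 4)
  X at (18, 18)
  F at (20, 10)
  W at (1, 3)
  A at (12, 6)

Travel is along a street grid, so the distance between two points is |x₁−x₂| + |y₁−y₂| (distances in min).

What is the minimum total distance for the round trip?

Minimum total distance: 68 min.

With 5 stops there are 5!/2 = 60 distinct round trips (a route and its reverse cost the same).
D→S→X→F→W→A→D: 1+27+10+26+14+8 = 86
D→S→X→F→A→W→D: 1+27+10+12+14+6 = 70
D→S→X→W→F→A→D: 1+27+32+26+12+8 = 106
D→S→X→W→A→F→D: 1+27+32+14+12+20 = 106
D→S→X→A→F→W→D: 1+27+18+12+26+6 = 90
D→S→X→A→W→F→D: 1+27+18+14+26+20 = 106
D→S→F→X→W→A→D: 1+21+10+32+14+8 = 86
D→S→F→X→A→W→D: 1+21+10+18+14+6 = 70
D→S→F→W→X→A→D: 1+21+26+32+18+8 = 106
D→S→F→W→A→X→D: 1+21+26+14+18+26 = 106
D→S→F→A→X→W→D: 1+21+12+18+32+6 = 90
D→S→F→A→W→X→D: 1+21+12+14+32+26 = 106
D→S→W→X→F→A→D: 1+5+32+10+12+8 = 68
D→S→W→X→A→F→D: 1+5+32+18+12+20 = 88
… (46 more)
The minimum is 68.
One optimal route: D → S → W → X → F → A → D (or its reverse).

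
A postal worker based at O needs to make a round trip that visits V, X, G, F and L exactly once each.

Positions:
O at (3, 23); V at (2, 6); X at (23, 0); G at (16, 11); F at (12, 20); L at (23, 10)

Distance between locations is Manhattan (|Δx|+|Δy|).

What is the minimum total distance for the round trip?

Shortest round trip = 88.

With 5 stops there are 5!/2 = 60 distinct round trips (a route and its reverse cost the same).
O→V→X→G→F→L→O: 18+27+18+13+21+33 = 130
O→V→X→G→L→F→O: 18+27+18+8+21+12 = 104
O→V→X→F→G→L→O: 18+27+31+13+8+33 = 130
O→V→X→F→L→G→O: 18+27+31+21+8+25 = 130
O→V→X→L→G→F→O: 18+27+10+8+13+12 = 88
O→V→X→L→F→G→O: 18+27+10+21+13+25 = 114
O→V→G→X→F→L→O: 18+19+18+31+21+33 = 140
O→V→G→X→L→F→O: 18+19+18+10+21+12 = 98
O→V→G→F→X→L→O: 18+19+13+31+10+33 = 124
O→V→G→F→L→X→O: 18+19+13+21+10+43 = 124
O→V→G→L→X→F→O: 18+19+8+10+31+12 = 98
O→V→G→L→F→X→O: 18+19+8+21+31+43 = 140
O→V→F→X→G→L→O: 18+24+31+18+8+33 = 132
O→V→F→X→L→G→O: 18+24+31+10+8+25 = 116
… (46 more)
The minimum is 88.
One optimal route: O → V → X → L → G → F → O (or its reverse).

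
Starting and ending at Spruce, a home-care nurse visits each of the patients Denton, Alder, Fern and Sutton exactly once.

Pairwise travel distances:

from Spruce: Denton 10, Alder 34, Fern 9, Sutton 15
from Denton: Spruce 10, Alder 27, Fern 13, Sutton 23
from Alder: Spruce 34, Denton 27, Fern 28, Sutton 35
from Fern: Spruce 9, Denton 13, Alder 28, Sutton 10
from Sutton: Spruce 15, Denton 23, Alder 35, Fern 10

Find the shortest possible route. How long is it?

90 — the shortest possible round trip.

Spruce → Denton → Alder → Fern → Sutton → Spruce: 10+27+28+10+15 = 90
Spruce → Denton → Alder → Sutton → Fern → Spruce: 10+27+35+10+9 = 91
Spruce → Denton → Fern → Alder → Sutton → Spruce: 10+13+28+35+15 = 101
Spruce → Denton → Fern → Sutton → Alder → Spruce: 10+13+10+35+34 = 102
Spruce → Denton → Sutton → Alder → Fern → Spruce: 10+23+35+28+9 = 105
Spruce → Denton → Sutton → Fern → Alder → Spruce: 10+23+10+28+34 = 105
Spruce → Alder → Denton → Fern → Sutton → Spruce: 34+27+13+10+15 = 99
Spruce → Alder → Denton → Sutton → Fern → Spruce: 34+27+23+10+9 = 103
Spruce → Alder → Fern → Denton → Sutton → Spruce: 34+28+13+23+15 = 113
Spruce → Alder → Sutton → Denton → Fern → Spruce: 34+35+23+13+9 = 114
Spruce → Fern → Denton → Alder → Sutton → Spruce: 9+13+27+35+15 = 99
Spruce → Fern → Alder → Denton → Sutton → Spruce: 9+28+27+23+15 = 102
The minimum is 90.
One optimal route: Spruce → Denton → Alder → Fern → Sutton → Spruce (or its reverse).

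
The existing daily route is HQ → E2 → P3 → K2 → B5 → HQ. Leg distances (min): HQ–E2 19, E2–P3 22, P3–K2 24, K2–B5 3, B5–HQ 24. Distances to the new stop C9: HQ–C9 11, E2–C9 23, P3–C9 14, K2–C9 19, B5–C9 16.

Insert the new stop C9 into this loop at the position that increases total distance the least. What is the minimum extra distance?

Insertion cost between consecutive stops i–j is d(i,C9) + d(C9,j) − d(i,j):
  between HQ and E2: 11 + 23 − 19 = 15
  between E2 and P3: 23 + 14 − 22 = 15
  between P3 and K2: 14 + 19 − 24 = 9
  between K2 and B5: 19 + 16 − 3 = 32
  between B5 and HQ: 16 + 11 − 24 = 3
Cheapest insertion is between B5 and HQ, adding 3.
New total = 92 + 3 = 95.

Minimum extra distance: 3 min, inserting C9 between B5 and HQ.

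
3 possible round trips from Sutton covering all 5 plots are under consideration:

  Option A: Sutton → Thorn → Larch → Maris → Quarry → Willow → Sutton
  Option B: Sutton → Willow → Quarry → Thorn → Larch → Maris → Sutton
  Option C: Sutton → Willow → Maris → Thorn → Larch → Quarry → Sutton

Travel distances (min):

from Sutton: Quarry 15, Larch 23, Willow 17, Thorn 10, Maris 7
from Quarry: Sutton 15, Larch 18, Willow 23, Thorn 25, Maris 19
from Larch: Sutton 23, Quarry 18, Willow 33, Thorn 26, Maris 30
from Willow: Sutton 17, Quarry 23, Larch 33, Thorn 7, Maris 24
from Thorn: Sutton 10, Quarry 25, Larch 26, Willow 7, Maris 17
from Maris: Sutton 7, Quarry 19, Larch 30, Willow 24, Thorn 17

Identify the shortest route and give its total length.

Option A: 10 + 26 + 30 + 19 + 23 + 17 = 125
Option B: 17 + 23 + 25 + 26 + 30 + 7 = 128
Option C: 17 + 24 + 17 + 26 + 18 + 15 = 117

117 min — Option C is the shortest.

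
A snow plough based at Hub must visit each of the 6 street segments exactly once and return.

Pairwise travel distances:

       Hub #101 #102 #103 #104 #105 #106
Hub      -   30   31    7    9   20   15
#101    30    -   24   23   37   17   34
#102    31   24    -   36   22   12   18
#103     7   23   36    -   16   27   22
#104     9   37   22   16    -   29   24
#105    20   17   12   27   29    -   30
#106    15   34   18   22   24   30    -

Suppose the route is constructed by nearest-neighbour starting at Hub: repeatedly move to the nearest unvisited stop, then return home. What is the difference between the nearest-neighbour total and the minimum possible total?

Excess over optimum: 13.

Hub: #103=7, #104=9, #106=15, #105=20, #101=30, #102=31 ⇒ #103
#103: #104=16, #106=22, #101=23, #105=27, #102=36 ⇒ #104
#104: #102=22, #106=24, #105=29, #101=37 ⇒ #102
#102: #105=12, #106=18, #101=24 ⇒ #105
#105: #101=17, #106=30 ⇒ #101
#101: #106=34 ⇒ #106
NN route Hub → #103 → #104 → #102 → #105 → #101 → #106 → Hub costs 123.
Optimal: Hub → #103 → #101 → #105 → #102 → #106 → #104 → Hub costs 110 (by enumerating all 360 distinct tours).
Excess = 123 − 110 = 13.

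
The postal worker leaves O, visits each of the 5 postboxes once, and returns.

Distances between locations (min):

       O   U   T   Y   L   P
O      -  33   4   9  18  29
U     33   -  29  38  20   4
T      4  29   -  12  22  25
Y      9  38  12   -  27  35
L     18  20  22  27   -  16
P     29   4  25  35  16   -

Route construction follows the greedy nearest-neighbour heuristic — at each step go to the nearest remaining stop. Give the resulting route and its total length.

96 min along O → T → Y → L → P → U → O.

O → [T:4 / Y:9 / L:18 / P:29 / U:33] → T (4)
T → [Y:12 / L:22 / P:25 / U:29] → Y (12)
Y → [L:27 / P:35 / U:38] → L (27)
L → [P:16 / U:20] → P (16)
P → [U:4] → U (4)
Return U→O: 33.
Total = 4 + 12 + 27 + 16 + 4 + 33 = 96.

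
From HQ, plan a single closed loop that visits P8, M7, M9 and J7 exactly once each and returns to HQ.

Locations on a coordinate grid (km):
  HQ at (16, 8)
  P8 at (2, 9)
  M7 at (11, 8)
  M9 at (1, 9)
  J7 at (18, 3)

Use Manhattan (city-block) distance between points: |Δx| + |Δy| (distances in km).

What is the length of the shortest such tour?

46 km — the shortest possible round trip.

With 4 stops there are 4!/2 = 12 distinct round trips (a route and its reverse cost the same).
HQ → P8 → M7 → M9 → J7 → HQ: 15+10+11+23+7 = 66
HQ → P8 → M7 → J7 → M9 → HQ: 15+10+12+23+16 = 76
HQ → P8 → M9 → M7 → J7 → HQ: 15+1+11+12+7 = 46
HQ → P8 → M9 → J7 → M7 → HQ: 15+1+23+12+5 = 56
HQ → P8 → J7 → M7 → M9 → HQ: 15+22+12+11+16 = 76
HQ → P8 → J7 → M9 → M7 → HQ: 15+22+23+11+5 = 76
HQ → M7 → P8 → M9 → J7 → HQ: 5+10+1+23+7 = 46
HQ → M7 → P8 → J7 → M9 → HQ: 5+10+22+23+16 = 76
HQ → M7 → M9 → P8 → J7 → HQ: 5+11+1+22+7 = 46
HQ → M7 → J7 → P8 → M9 → HQ: 5+12+22+1+16 = 56
HQ → M9 → P8 → M7 → J7 → HQ: 16+1+10+12+7 = 46
HQ → M9 → M7 → P8 → J7 → HQ: 16+11+10+22+7 = 66
The minimum is 46.
One optimal route: HQ → P8 → M9 → M7 → J7 → HQ (or its reverse).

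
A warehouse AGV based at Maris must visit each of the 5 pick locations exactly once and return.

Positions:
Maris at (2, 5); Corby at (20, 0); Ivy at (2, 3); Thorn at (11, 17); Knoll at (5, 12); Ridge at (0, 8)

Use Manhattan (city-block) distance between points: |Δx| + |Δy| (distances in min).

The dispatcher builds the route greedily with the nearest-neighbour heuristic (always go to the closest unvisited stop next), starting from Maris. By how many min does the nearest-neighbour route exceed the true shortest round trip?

The nearest-neighbour route is 4 min longer than optimal.

From Maris: Ivy=2, Ridge=5, Knoll=10, Thorn=21, Corby=23 → choose Ivy (2).
From Ivy: Ridge=7, Knoll=12, Corby=21, Thorn=23 → choose Ridge (7).
From Ridge: Knoll=9, Thorn=20, Corby=28 → choose Knoll (9).
From Knoll: Thorn=11, Corby=27 → choose Thorn (11).
From Thorn: Corby=26 → choose Corby (26).
NN route Maris → Ivy → Ridge → Knoll → Thorn → Corby → Maris costs 78.
Optimal: Maris → Ivy → Corby → Thorn → Knoll → Ridge → Maris costs 74 (by enumerating all 60 distinct tours).
Excess = 78 − 74 = 4.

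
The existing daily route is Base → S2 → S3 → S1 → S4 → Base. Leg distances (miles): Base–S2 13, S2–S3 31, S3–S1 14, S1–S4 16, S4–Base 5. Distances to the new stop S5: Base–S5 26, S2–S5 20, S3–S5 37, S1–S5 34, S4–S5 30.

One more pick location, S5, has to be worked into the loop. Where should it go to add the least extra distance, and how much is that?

Minimum extra distance: 26 miles, inserting S5 between S2 and S3.

Insertion cost between consecutive stops i–j is d(i,S5) + d(S5,j) − d(i,j):
  between Base and S2: 26 + 20 − 13 = 33
  between S2 and S3: 20 + 37 − 31 = 26
  between S3 and S1: 37 + 34 − 14 = 57
  between S1 and S4: 34 + 30 − 16 = 48
  between S4 and Base: 30 + 26 − 5 = 51
Cheapest insertion is between S2 and S3, adding 26.
New total = 79 + 26 = 105.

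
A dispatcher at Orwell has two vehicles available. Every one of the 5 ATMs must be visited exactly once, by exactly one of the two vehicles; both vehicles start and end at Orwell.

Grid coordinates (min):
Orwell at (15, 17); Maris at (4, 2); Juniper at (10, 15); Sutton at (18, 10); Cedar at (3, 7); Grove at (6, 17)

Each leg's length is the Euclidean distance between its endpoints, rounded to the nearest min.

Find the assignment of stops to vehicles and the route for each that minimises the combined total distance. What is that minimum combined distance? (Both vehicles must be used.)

58 min — the smallest possible combined total.

Check every non-empty split of the stops between the two vehicles; for each half take its own optimal tour:
  {Maris} + {Juniper, Sutton, Cedar, Grove}: 38 + 42 = 80
  {Juniper} + {Maris, Sutton, Cedar, Grove}: 10 + 48 = 58
  {Maris, Juniper} + {Sutton, Cedar, Grove}: 38 + 42 = 80
  {Sutton} + {Maris, Juniper, Cedar, Grove}: 16 + 43 = 59
  {Maris, Sutton} + {Juniper, Cedar, Grove}: 43 + 35 = 78
  {Juniper, Sutton} + {Maris, Cedar, Grove}: 22 + 43 = 65
  … (15 splits in total)
Best: vehicle 1 Orwell → Juniper → Orwell = 10; vehicle 2 Orwell → Sutton → Maris → Cedar → Grove → Orwell = 48; combined 58.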